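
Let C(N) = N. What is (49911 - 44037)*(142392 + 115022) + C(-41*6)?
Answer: 1512049590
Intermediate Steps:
(49911 - 44037)*(142392 + 115022) + C(-41*6) = (49911 - 44037)*(142392 + 115022) - 41*6 = 5874*257414 - 246 = 1512049836 - 246 = 1512049590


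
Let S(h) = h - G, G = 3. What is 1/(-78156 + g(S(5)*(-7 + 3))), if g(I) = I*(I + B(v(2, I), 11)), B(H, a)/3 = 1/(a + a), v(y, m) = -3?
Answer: -11/859024 ≈ -1.2805e-5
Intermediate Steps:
B(H, a) = 3/(2*a) (B(H, a) = 3/(a + a) = 3/((2*a)) = 3*(1/(2*a)) = 3/(2*a))
S(h) = -3 + h (S(h) = h - 1*3 = h - 3 = -3 + h)
g(I) = I*(3/22 + I) (g(I) = I*(I + (3/2)/11) = I*(I + (3/2)*(1/11)) = I*(I + 3/22) = I*(3/22 + I))
1/(-78156 + g(S(5)*(-7 + 3))) = 1/(-78156 + ((-3 + 5)*(-7 + 3))*(3 + 22*((-3 + 5)*(-7 + 3)))/22) = 1/(-78156 + (2*(-4))*(3 + 22*(2*(-4)))/22) = 1/(-78156 + (1/22)*(-8)*(3 + 22*(-8))) = 1/(-78156 + (1/22)*(-8)*(3 - 176)) = 1/(-78156 + (1/22)*(-8)*(-173)) = 1/(-78156 + 692/11) = 1/(-859024/11) = -11/859024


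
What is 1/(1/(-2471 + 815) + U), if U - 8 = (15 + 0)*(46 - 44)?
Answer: 1656/62927 ≈ 0.026316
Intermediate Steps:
U = 38 (U = 8 + (15 + 0)*(46 - 44) = 8 + 15*2 = 8 + 30 = 38)
1/(1/(-2471 + 815) + U) = 1/(1/(-2471 + 815) + 38) = 1/(1/(-1656) + 38) = 1/(-1/1656 + 38) = 1/(62927/1656) = 1656/62927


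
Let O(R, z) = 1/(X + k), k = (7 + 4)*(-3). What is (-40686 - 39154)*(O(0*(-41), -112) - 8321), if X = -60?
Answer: 61784503360/93 ≈ 6.6435e+8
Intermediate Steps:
k = -33 (k = 11*(-3) = -33)
O(R, z) = -1/93 (O(R, z) = 1/(-60 - 33) = 1/(-93) = -1/93)
(-40686 - 39154)*(O(0*(-41), -112) - 8321) = (-40686 - 39154)*(-1/93 - 8321) = -79840*(-773854/93) = 61784503360/93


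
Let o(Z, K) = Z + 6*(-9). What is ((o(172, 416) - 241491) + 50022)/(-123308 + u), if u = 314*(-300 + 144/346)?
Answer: 33103723/37606276 ≈ 0.88027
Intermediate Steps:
o(Z, K) = -54 + Z (o(Z, K) = Z - 54 = -54 + Z)
u = -16273992/173 (u = 314*(-300 + 144*(1/346)) = 314*(-300 + 72/173) = 314*(-51828/173) = -16273992/173 ≈ -94069.)
((o(172, 416) - 241491) + 50022)/(-123308 + u) = (((-54 + 172) - 241491) + 50022)/(-123308 - 16273992/173) = ((118 - 241491) + 50022)/(-37606276/173) = (-241373 + 50022)*(-173/37606276) = -191351*(-173/37606276) = 33103723/37606276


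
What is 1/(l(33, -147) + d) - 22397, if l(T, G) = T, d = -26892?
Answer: -601561024/26859 ≈ -22397.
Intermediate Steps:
1/(l(33, -147) + d) - 22397 = 1/(33 - 26892) - 22397 = 1/(-26859) - 22397 = -1/26859 - 22397 = -601561024/26859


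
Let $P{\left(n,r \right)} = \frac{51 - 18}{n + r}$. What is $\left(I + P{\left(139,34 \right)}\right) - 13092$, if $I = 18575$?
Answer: $\frac{948592}{173} \approx 5483.2$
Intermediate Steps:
$P{\left(n,r \right)} = \frac{33}{n + r}$
$\left(I + P{\left(139,34 \right)}\right) - 13092 = \left(18575 + \frac{33}{139 + 34}\right) - 13092 = \left(18575 + \frac{33}{173}\right) - 13092 = \frac{3213508}{173} - 13092 = \frac{948592}{173}$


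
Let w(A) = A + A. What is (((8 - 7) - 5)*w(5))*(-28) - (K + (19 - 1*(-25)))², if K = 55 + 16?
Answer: -12105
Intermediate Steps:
K = 71
w(A) = 2*A
(((8 - 7) - 5)*w(5))*(-28) - (K + (19 - 1*(-25)))² = (((8 - 7) - 5)*(2*5))*(-28) - (71 + (19 - 1*(-25)))² = ((1 - 5)*10)*(-28) - (71 + (19 + 25))² = -4*10*(-28) - (71 + 44)² = -40*(-28) - 1*115² = 1120 - 1*13225 = 1120 - 13225 = -12105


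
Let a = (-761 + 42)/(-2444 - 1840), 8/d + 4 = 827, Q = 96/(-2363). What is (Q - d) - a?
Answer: -106925267/490076748 ≈ -0.21818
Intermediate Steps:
Q = -96/2363 (Q = 96*(-1/2363) = -96/2363 ≈ -0.040626)
d = 8/823 (d = 8/(-4 + 827) = 8/823 ≈ 0.0097205)
a = 719/4284 (a = -719/(-4284) = -719*(-1/4284) = 719/4284 ≈ 0.16783)
(Q - d) - a = (-96/2363 - 1*8/823) - 1*719/4284 = (-96/2363 - 8/823) - 719/4284 = -97912/1944749 - 719/4284 = -106925267/490076748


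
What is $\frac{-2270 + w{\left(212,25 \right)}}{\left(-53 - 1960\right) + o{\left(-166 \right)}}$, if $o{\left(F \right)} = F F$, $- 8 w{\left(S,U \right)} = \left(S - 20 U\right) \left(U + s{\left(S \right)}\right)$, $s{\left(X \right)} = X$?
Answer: $\frac{6262}{25543} \approx 0.24516$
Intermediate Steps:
$w{\left(S,U \right)} = - \frac{\left(S + U\right) \left(S - 20 U\right)}{8}$ ($w{\left(S,U \right)} = - \frac{\left(S - 20 U\right) \left(U + S\right)}{8} = - \frac{\left(S - 20 U\right) \left(S + U\right)}{8} = - \frac{\left(S + U\right) \left(S - 20 U\right)}{8}$)
$o{\left(F \right)} = F^{2}$
$\frac{-2270 + w{\left(212,25 \right)}}{\left(-53 - 1960\right) + o{\left(-166 \right)}} = \frac{-2270 + \left(- \frac{212^{2}}{8} + \frac{5 \cdot 25^{2}}{2} + \frac{19}{8} \cdot 212 \cdot 25\right)}{\left(-53 - 1960\right) + \left(-166\right)^{2}} = \frac{-2270 + \left(\left(- \frac{1}{8}\right) 44944 + \frac{5}{2} \cdot 625 + \frac{25175}{2}\right)}{\left(-53 - 1960\right) + 27556} = \frac{-2270 + \left(-5618 + \frac{3125}{2} + \frac{25175}{2}\right)}{-2013 + 27556} = \frac{-2270 + 8532}{25543} = 6262 \cdot \frac{1}{25543} = \frac{6262}{25543}$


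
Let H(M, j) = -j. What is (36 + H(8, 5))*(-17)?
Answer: -527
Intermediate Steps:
(36 + H(8, 5))*(-17) = (36 - 1*5)*(-17) = (36 - 5)*(-17) = 31*(-17) = -527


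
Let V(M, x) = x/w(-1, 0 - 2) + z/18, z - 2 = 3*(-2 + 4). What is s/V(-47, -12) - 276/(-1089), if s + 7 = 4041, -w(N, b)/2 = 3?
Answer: 599141/363 ≈ 1650.5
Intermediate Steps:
w(N, b) = -6 (w(N, b) = -2*3 = -6)
s = 4034 (s = -7 + 4041 = 4034)
z = 8 (z = 2 + 3*(-2 + 4) = 2 + 3*2 = 2 + 6 = 8)
V(M, x) = 4/9 - x/6 (V(M, x) = x/(-6) + 8/18 = x*(-⅙) + 8*(1/18) = -x/6 + 4/9 = 4/9 - x/6)
s/V(-47, -12) - 276/(-1089) = 4034/(4/9 - ⅙*(-12)) - 276/(-1089) = 4034/(4/9 + 2) - 276*(-1/1089) = 4034/(22/9) + 92/363 = 4034*(9/22) + 92/363 = 18153/11 + 92/363 = 599141/363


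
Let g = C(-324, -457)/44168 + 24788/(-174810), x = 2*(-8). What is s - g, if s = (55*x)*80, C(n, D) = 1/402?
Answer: -36418377557735407/517307541360 ≈ -70400.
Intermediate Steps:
C(n, D) = 1/402
x = -16
s = -70400 (s = (55*(-16))*80 = -880*80 = -70400)
g = -73354008593/517307541360 (g = (1/402)/44168 + 24788/(-174810) = (1/402)*(1/44168) + 24788*(-1/174810) = 1/17755536 - 12394/87405 = -73354008593/517307541360 ≈ -0.14180)
s - g = -70400 - 1*(-73354008593/517307541360) = -70400 + 73354008593/517307541360 = -36418377557735407/517307541360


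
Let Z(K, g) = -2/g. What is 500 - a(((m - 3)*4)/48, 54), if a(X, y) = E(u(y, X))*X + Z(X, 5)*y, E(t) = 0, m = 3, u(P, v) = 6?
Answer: 2608/5 ≈ 521.60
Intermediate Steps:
a(X, y) = -2*y/5 (a(X, y) = 0*X + (-2/5)*y = 0 + (-2*⅕)*y = 0 - 2*y/5 = -2*y/5)
500 - a(((m - 3)*4)/48, 54) = 500 - (-2)*54/5 = 500 - 1*(-108/5) = 500 + 108/5 = 2608/5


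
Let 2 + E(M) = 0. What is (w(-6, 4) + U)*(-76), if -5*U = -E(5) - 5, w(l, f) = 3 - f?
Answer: 152/5 ≈ 30.400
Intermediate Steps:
E(M) = -2 (E(M) = -2 + 0 = -2)
U = ⅗ (U = -(-1*(-2) - 5)/5 = -(2 - 5)/5 = -⅕*(-3) = ⅗ ≈ 0.60000)
(w(-6, 4) + U)*(-76) = ((3 - 1*4) + ⅗)*(-76) = ((3 - 4) + ⅗)*(-76) = (-1 + ⅗)*(-76) = -⅖*(-76) = 152/5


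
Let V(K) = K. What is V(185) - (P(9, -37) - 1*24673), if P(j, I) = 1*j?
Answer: 24849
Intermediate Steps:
P(j, I) = j
V(185) - (P(9, -37) - 1*24673) = 185 - (9 - 1*24673) = 185 - (9 - 24673) = 185 - 1*(-24664) = 185 + 24664 = 24849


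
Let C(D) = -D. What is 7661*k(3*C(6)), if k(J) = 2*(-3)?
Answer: -45966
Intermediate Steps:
k(J) = -6
7661*k(3*C(6)) = 7661*(-6) = -45966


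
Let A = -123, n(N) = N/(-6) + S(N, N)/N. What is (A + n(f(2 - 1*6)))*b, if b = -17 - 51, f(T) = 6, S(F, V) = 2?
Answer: 25228/3 ≈ 8409.3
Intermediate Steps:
n(N) = 2/N - N/6 (n(N) = N/(-6) + 2/N = N*(-1/6) + 2/N = -N/6 + 2/N = 2/N - N/6)
b = -68
(A + n(f(2 - 1*6)))*b = (-123 + (2/6 - 1/6*6))*(-68) = (-123 + (2*(1/6) - 1))*(-68) = (-123 + (1/3 - 1))*(-68) = (-123 - 2/3)*(-68) = -371/3*(-68) = 25228/3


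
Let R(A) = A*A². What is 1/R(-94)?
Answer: -1/830584 ≈ -1.2040e-6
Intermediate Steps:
R(A) = A³
1/R(-94) = 1/((-94)³) = 1/(-830584) = -1/830584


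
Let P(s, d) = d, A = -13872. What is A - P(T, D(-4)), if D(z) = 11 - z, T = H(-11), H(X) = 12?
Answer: -13887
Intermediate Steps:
T = 12
A - P(T, D(-4)) = -13872 - (11 - 1*(-4)) = -13872 - (11 + 4) = -13872 - 1*15 = -13872 - 15 = -13887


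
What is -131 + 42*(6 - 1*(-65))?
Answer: 2851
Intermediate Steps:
-131 + 42*(6 - 1*(-65)) = -131 + 42*(6 + 65) = -131 + 42*71 = -131 + 2982 = 2851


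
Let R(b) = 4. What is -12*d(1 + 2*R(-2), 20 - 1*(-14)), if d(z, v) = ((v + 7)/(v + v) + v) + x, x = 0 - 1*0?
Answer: -7059/17 ≈ -415.24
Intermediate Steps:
x = 0 (x = 0 + 0 = 0)
d(z, v) = v + (7 + v)/(2*v) (d(z, v) = ((v + 7)/(v + v) + v) + 0 = ((7 + v)/((2*v)) + v) + 0 = ((7 + v)*(1/(2*v)) + v) + 0 = ((7 + v)/(2*v) + v) + 0 = (v + (7 + v)/(2*v)) + 0 = v + (7 + v)/(2*v))
-12*d(1 + 2*R(-2), 20 - 1*(-14)) = -12*(½ + (20 - 1*(-14)) + 7/(2*(20 - 1*(-14)))) = -12*(½ + (20 + 14) + 7/(2*(20 + 14))) = -12*(½ + 34 + (7/2)/34) = -12*(½ + 34 + (7/2)*(1/34)) = -12*(½ + 34 + 7/68) = -12*2353/68 = -7059/17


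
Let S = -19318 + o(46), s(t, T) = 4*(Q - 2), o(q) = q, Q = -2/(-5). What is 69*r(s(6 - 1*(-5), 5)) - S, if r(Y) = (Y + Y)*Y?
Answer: 623112/25 ≈ 24924.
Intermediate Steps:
Q = ⅖ (Q = -2*(-⅕) = ⅖ ≈ 0.40000)
s(t, T) = -32/5 (s(t, T) = 4*(⅖ - 2) = 4*(-8/5) = -32/5)
r(Y) = 2*Y² (r(Y) = (2*Y)*Y = 2*Y²)
S = -19272 (S = -19318 + 46 = -19272)
69*r(s(6 - 1*(-5), 5)) - S = 69*(2*(-32/5)²) - 1*(-19272) = 69*(2*(1024/25)) + 19272 = 69*(2048/25) + 19272 = 141312/25 + 19272 = 623112/25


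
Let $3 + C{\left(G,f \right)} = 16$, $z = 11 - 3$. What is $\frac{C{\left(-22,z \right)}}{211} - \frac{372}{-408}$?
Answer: $\frac{6983}{7174} \approx 0.97338$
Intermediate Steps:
$z = 8$
$C{\left(G,f \right)} = 13$ ($C{\left(G,f \right)} = -3 + 16 = 13$)
$\frac{C{\left(-22,z \right)}}{211} - \frac{372}{-408} = \frac{13}{211} - \frac{372}{-408} = 13 \cdot \frac{1}{211} - - \frac{31}{34} = \frac{13}{211} + \frac{31}{34} = \frac{6983}{7174}$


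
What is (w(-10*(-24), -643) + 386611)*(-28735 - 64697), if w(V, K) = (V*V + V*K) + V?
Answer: -27107519592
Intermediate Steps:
w(V, K) = V + V² + K*V (w(V, K) = (V² + K*V) + V = V + V² + K*V)
(w(-10*(-24), -643) + 386611)*(-28735 - 64697) = ((-10*(-24))*(1 - 643 - 10*(-24)) + 386611)*(-28735 - 64697) = (240*(1 - 643 + 240) + 386611)*(-93432) = (240*(-402) + 386611)*(-93432) = (-96480 + 386611)*(-93432) = 290131*(-93432) = -27107519592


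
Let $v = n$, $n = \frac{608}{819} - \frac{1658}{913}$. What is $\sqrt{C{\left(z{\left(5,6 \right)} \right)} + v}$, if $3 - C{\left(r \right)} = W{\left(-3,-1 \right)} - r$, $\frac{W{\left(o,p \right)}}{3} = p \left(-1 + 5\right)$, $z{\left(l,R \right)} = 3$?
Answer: $\frac{2 \sqrt{262888071446}}{249249} \approx 4.1142$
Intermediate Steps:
$W{\left(o,p \right)} = 12 p$ ($W{\left(o,p \right)} = 3 p \left(-1 + 5\right) = 3 p 4 = 3 \cdot 4 p = 12 p$)
$n = - \frac{802798}{747747}$ ($n = 608 \cdot \frac{1}{819} - \frac{1658}{913} = \frac{608}{819} - \frac{1658}{913} = - \frac{802798}{747747} \approx -1.0736$)
$C{\left(r \right)} = 15 + r$ ($C{\left(r \right)} = 3 - \left(12 \left(-1\right) - r\right) = 3 - \left(-12 - r\right) = 3 + \left(12 + r\right) = 15 + r$)
$v = - \frac{802798}{747747} \approx -1.0736$
$\sqrt{C{\left(z{\left(5,6 \right)} \right)} + v} = \sqrt{\left(15 + 3\right) - \frac{802798}{747747}} = \sqrt{18 - \frac{802798}{747747}} = \sqrt{\frac{12656648}{747747}} = \frac{2 \sqrt{262888071446}}{249249}$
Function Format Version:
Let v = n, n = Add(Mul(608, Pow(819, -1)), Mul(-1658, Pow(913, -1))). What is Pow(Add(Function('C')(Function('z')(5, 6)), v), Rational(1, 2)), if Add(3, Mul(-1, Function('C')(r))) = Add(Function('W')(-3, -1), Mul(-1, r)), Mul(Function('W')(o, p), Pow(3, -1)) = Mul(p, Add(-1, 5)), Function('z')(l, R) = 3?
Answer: Mul(Rational(2, 249249), Pow(262888071446, Rational(1, 2))) ≈ 4.1142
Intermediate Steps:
Function('W')(o, p) = Mul(12, p) (Function('W')(o, p) = Mul(3, Mul(p, Add(-1, 5))) = Mul(3, Mul(p, 4)) = Mul(3, Mul(4, p)) = Mul(12, p))
n = Rational(-802798, 747747) (n = Add(Mul(608, Rational(1, 819)), Mul(-1658, Rational(1, 913))) = Add(Rational(608, 819), Rational(-1658, 913)) = Rational(-802798, 747747) ≈ -1.0736)
Function('C')(r) = Add(15, r) (Function('C')(r) = Add(3, Mul(-1, Add(Mul(12, -1), Mul(-1, r)))) = Add(3, Mul(-1, Add(-12, Mul(-1, r)))) = Add(3, Add(12, r)) = Add(15, r))
v = Rational(-802798, 747747) ≈ -1.0736
Pow(Add(Function('C')(Function('z')(5, 6)), v), Rational(1, 2)) = Pow(Add(Add(15, 3), Rational(-802798, 747747)), Rational(1, 2)) = Pow(Add(18, Rational(-802798, 747747)), Rational(1, 2)) = Pow(Rational(12656648, 747747), Rational(1, 2)) = Mul(Rational(2, 249249), Pow(262888071446, Rational(1, 2)))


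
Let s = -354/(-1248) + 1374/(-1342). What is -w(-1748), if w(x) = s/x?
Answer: -103307/243964864 ≈ -0.00042345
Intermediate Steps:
s = -103307/139568 (s = -354*(-1/1248) + 1374*(-1/1342) = 59/208 - 687/671 = -103307/139568 ≈ -0.74019)
w(x) = -103307/(139568*x)
-w(-1748) = -(-103307)/(139568*(-1748)) = -(-103307)*(-1)/(139568*1748) = -1*103307/243964864 = -103307/243964864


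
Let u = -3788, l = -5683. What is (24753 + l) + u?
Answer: 15282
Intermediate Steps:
(24753 + l) + u = (24753 - 5683) - 3788 = 19070 - 3788 = 15282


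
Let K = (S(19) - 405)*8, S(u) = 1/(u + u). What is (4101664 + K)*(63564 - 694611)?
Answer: -2586298302780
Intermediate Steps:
S(u) = 1/(2*u)
K = -61556/19 (K = ((1/2)/19 - 405)*8 = ((1/2)*(1/19) - 405)*8 = (1/38 - 405)*8 = -15389/38*8 = -61556/19 ≈ -3239.8)
(4101664 + K)*(63564 - 694611) = (4101664 - 61556/19)*(63564 - 694611) = (77870060/19)*(-631047) = -2586298302780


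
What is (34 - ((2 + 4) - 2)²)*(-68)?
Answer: -1224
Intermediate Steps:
(34 - ((2 + 4) - 2)²)*(-68) = (34 - (6 - 2)²)*(-68) = (34 - 1*4²)*(-68) = (34 - 1*16)*(-68) = (34 - 16)*(-68) = 18*(-68) = -1224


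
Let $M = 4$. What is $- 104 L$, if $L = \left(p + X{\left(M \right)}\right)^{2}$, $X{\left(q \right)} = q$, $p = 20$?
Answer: $-59904$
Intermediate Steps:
$L = 576$ ($L = \left(20 + 4\right)^{2} = 24^{2} = 576$)
$- 104 L = \left(-104\right) 576 = -59904$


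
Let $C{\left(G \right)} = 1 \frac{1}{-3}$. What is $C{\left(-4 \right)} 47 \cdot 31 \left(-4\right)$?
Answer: $\frac{5828}{3} \approx 1942.7$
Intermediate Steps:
$C{\left(G \right)} = - \frac{1}{3}$ ($C{\left(G \right)} = 1 \left(- \frac{1}{3}\right) = - \frac{1}{3}$)
$C{\left(-4 \right)} 47 \cdot 31 \left(-4\right) = \left(- \frac{1}{3}\right) 47 \cdot 31 \left(-4\right) = \left(- \frac{47}{3}\right) 31 \left(-4\right) = \left(- \frac{1457}{3}\right) \left(-4\right) = \frac{5828}{3}$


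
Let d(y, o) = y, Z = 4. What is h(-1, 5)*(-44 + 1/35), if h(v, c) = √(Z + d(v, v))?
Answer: -1539*√3/35 ≈ -76.161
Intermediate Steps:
h(v, c) = √(4 + v)
h(-1, 5)*(-44 + 1/35) = √(4 - 1)*(-44 + 1/35) = √3*(-44 + 1/35) = √3*(-1539/35) = -1539*√3/35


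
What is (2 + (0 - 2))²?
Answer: 0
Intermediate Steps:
(2 + (0 - 2))² = (2 - 2)² = 0² = 0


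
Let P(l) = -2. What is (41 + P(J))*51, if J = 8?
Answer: 1989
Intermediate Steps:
(41 + P(J))*51 = (41 - 2)*51 = 39*51 = 1989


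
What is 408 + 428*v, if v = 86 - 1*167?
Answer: -34260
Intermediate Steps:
v = -81 (v = 86 - 167 = -81)
408 + 428*v = 408 + 428*(-81) = 408 - 34668 = -34260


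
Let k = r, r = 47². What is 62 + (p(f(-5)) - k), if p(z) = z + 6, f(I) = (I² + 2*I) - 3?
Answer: -2129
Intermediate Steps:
f(I) = -3 + I² + 2*I
p(z) = 6 + z
r = 2209
k = 2209
62 + (p(f(-5)) - k) = 62 + ((6 + (-3 + (-5)² + 2*(-5))) - 1*2209) = 62 + ((6 + (-3 + 25 - 10)) - 2209) = 62 + ((6 + 12) - 2209) = 62 + (18 - 2209) = 62 - 2191 = -2129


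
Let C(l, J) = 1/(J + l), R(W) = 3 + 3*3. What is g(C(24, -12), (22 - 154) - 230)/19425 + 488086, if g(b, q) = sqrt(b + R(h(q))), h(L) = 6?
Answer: 488086 + sqrt(435)/116550 ≈ 4.8809e+5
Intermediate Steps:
R(W) = 12 (R(W) = 3 + 9 = 12)
g(b, q) = sqrt(12 + b) (g(b, q) = sqrt(b + 12) = sqrt(12 + b))
g(C(24, -12), (22 - 154) - 230)/19425 + 488086 = sqrt(12 + 1/(-12 + 24))/19425 + 488086 = sqrt(12 + 1/12)*(1/19425) + 488086 = sqrt(145/12)*(1/19425) + 488086 = (sqrt(435)/6)*(1/19425) + 488086 = sqrt(435)/116550 + 488086 = 488086 + sqrt(435)/116550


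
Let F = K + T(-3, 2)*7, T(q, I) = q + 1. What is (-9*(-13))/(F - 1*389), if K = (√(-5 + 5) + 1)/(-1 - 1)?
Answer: -78/269 ≈ -0.28996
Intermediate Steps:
T(q, I) = 1 + q
K = -½ (K = (√0 + 1)/(-2) = (0 + 1)*(-½) = 1*(-½) = -½ ≈ -0.50000)
F = -29/2 (F = -½ + (1 - 3)*7 = -½ - 2*7 = -½ - 14 = -29/2 ≈ -14.500)
(-9*(-13))/(F - 1*389) = (-9*(-13))/(-29/2 - 1*389) = 117/(-29/2 - 389) = 117/(-807/2) = 117*(-2/807) = -78/269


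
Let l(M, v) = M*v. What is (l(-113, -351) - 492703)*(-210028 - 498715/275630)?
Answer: 2622671952946920/27563 ≈ 9.5152e+10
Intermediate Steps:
(l(-113, -351) - 492703)*(-210028 - 498715/275630) = (-113*(-351) - 492703)*(-210028 - 498715/275630) = (39663 - 492703)*(-210028 - 498715*1/275630) = -453040*(-210028 - 99743/55126) = -453040*(-11578103271/55126) = 2622671952946920/27563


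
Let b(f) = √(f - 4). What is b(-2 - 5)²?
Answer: -11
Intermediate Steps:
b(f) = √(-4 + f)
b(-2 - 5)² = (√(-4 + (-2 - 5)))² = (√(-4 - 7))² = (√(-11))² = (I*√11)² = -11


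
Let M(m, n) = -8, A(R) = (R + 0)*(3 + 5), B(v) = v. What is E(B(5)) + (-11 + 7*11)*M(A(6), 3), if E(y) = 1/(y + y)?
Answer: -5279/10 ≈ -527.90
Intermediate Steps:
A(R) = 8*R (A(R) = R*8 = 8*R)
E(y) = 1/(2*y)
E(B(5)) + (-11 + 7*11)*M(A(6), 3) = (1/2)/5 + (-11 + 7*11)*(-8) = (1/2)*(1/5) + (-11 + 77)*(-8) = 1/10 + 66*(-8) = 1/10 - 528 = -5279/10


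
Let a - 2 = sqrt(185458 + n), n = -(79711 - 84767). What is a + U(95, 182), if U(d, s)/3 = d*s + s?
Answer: 52418 + sqrt(190514) ≈ 52855.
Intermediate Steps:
n = 5056 (n = -1*(-5056) = 5056)
U(d, s) = 3*s + 3*d*s (U(d, s) = 3*(d*s + s) = 3*(s + d*s) = 3*s + 3*d*s)
a = 2 + sqrt(190514) (a = 2 + sqrt(185458 + 5056) = 2 + sqrt(190514) ≈ 438.48)
a + U(95, 182) = (2 + sqrt(190514)) + 3*182*(1 + 95) = (2 + sqrt(190514)) + 3*182*96 = (2 + sqrt(190514)) + 52416 = 52418 + sqrt(190514)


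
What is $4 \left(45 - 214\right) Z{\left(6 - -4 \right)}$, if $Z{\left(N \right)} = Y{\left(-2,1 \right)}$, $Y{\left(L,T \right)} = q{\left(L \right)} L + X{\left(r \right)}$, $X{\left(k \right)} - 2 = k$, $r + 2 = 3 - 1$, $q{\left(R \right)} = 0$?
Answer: $-1352$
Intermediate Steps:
$r = 0$ ($r = -2 + \left(3 - 1\right) = -2 + 2 = 0$)
$X{\left(k \right)} = 2 + k$
$Y{\left(L,T \right)} = 2$ ($Y{\left(L,T \right)} = 0 L + \left(2 + 0\right) = 0 + 2 = 2$)
$Z{\left(N \right)} = 2$
$4 \left(45 - 214\right) Z{\left(6 - -4 \right)} = 4 \left(45 - 214\right) 2 = 4 \left(\left(-169\right) 2\right) = 4 \left(-338\right) = -1352$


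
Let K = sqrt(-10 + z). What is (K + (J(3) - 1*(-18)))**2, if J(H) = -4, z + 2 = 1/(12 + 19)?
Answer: (434 + I*sqrt(11501))**2/961 ≈ 184.03 + 96.864*I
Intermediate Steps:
z = -61/31 (z = -2 + 1/(12 + 19) = -2 + 1/31 = -61/31 ≈ -1.9677)
K = I*sqrt(11501)/31 (K = sqrt(-10 - 61/31) = sqrt(-371/31) = I*sqrt(11501)/31 ≈ 3.4594*I)
(K + (J(3) - 1*(-18)))**2 = (I*sqrt(11501)/31 + (-4 - 1*(-18)))**2 = (I*sqrt(11501)/31 + (-4 + 18))**2 = (I*sqrt(11501)/31 + 14)**2 = (14 + I*sqrt(11501)/31)**2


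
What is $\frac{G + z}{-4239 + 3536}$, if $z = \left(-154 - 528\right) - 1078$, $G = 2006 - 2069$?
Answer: $\frac{1823}{703} \approx 2.5932$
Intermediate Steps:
$G = -63$ ($G = 2006 - 2069 = -63$)
$z = -1760$ ($z = -682 - 1078 = -1760$)
$\frac{G + z}{-4239 + 3536} = \frac{-63 - 1760}{-4239 + 3536} = - \frac{1823}{-703} = \left(-1823\right) \left(- \frac{1}{703}\right) = \frac{1823}{703}$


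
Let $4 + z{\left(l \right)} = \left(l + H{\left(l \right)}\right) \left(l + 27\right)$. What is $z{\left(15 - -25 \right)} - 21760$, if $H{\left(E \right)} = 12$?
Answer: $-18280$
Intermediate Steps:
$z{\left(l \right)} = -4 + \left(12 + l\right) \left(27 + l\right)$ ($z{\left(l \right)} = -4 + \left(l + 12\right) \left(l + 27\right) = -4 + \left(12 + l\right) \left(27 + l\right)$)
$z{\left(15 - -25 \right)} - 21760 = \left(320 + \left(15 - -25\right)^{2} + 39 \left(15 - -25\right)\right) - 21760 = \left(320 + \left(15 + 25\right)^{2} + 39 \left(15 + 25\right)\right) - 21760 = \left(320 + 40^{2} + 39 \cdot 40\right) - 21760 = \left(320 + 1600 + 1560\right) - 21760 = 3480 - 21760 = -18280$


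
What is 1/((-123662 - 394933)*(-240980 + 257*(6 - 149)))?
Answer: 1/144029907945 ≈ 6.9430e-12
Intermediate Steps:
1/((-123662 - 394933)*(-240980 + 257*(6 - 149))) = 1/(-518595*(-240980 + 257*(-143))) = 1/(-518595*(-240980 - 36751)) = 1/(-518595*(-277731)) = 1/144029907945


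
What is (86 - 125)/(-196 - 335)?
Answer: 13/177 ≈ 0.073446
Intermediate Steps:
(86 - 125)/(-196 - 335) = -39/(-531) = -39*(-1/531) = 13/177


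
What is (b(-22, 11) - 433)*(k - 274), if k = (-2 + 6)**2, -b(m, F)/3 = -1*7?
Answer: 106296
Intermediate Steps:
b(m, F) = 21 (b(m, F) = -(-3)*7 = -3*(-7) = 21)
k = 16 (k = 4**2 = 16)
(b(-22, 11) - 433)*(k - 274) = (21 - 433)*(16 - 274) = -412*(-258) = 106296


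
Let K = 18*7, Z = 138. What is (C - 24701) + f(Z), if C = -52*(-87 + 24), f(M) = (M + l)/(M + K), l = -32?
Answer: -2828047/132 ≈ -21425.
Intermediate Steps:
K = 126
f(M) = (-32 + M)/(126 + M) (f(M) = (M - 32)/(M + 126) = (-32 + M)/(126 + M))
C = 3276 (C = -52*(-63) = 3276)
(C - 24701) + f(Z) = (3276 - 24701) + (-32 + 138)/(126 + 138) = -21425 + 106/264 = -21425 + (1/264)*106 = -21425 + 53/132 = -2828047/132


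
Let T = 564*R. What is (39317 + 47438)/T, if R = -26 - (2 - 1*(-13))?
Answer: -86755/23124 ≈ -3.7517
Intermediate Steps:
R = -41 (R = -26 - (2 + 13) = -26 - 1*15 = -26 - 15 = -41)
T = -23124 (T = 564*(-41) = -23124)
(39317 + 47438)/T = (39317 + 47438)/(-23124) = 86755*(-1/23124) = -86755/23124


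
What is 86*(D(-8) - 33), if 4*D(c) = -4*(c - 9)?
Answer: -1376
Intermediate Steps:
D(c) = 9 - c (D(c) = (-4*(c - 9))/4 = (-4*(-9 + c))/4 = (36 - 4*c)/4 = 9 - c)
86*(D(-8) - 33) = 86*((9 - 1*(-8)) - 33) = 86*((9 + 8) - 33) = 86*(17 - 33) = 86*(-16) = -1376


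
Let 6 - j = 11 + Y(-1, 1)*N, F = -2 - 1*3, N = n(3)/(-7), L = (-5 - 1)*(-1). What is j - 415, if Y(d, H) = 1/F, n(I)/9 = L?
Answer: -14754/35 ≈ -421.54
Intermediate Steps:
L = 6 (L = -6*(-1) = 6)
n(I) = 54 (n(I) = 9*6 = 54)
N = -54/7 (N = 54/(-7) = 54*(-⅐) = -54/7 ≈ -7.7143)
F = -5 (F = -2 - 3 = -5)
Y(d, H) = -⅕ (Y(d, H) = 1/(-5) = -⅕)
j = -229/35 (j = 6 - (11 - ⅕*(-54/7)) = 6 - (11 + 54/35) = 6 - 1*439/35 = 6 - 439/35 = -229/35 ≈ -6.5429)
j - 415 = -229/35 - 415 = -14754/35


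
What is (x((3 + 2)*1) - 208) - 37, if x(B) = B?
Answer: -240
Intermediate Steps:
(x((3 + 2)*1) - 208) - 37 = ((3 + 2)*1 - 208) - 37 = (5*1 - 208) - 37 = (5 - 208) - 37 = -203 - 37 = -240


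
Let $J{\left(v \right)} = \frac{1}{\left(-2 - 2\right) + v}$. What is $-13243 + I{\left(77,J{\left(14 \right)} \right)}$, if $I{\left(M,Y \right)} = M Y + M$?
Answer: $- \frac{131583}{10} \approx -13158.0$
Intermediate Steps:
$J{\left(v \right)} = \frac{1}{-4 + v}$ ($J{\left(v \right)} = \frac{1}{\left(-2 - 2\right) + v} = \frac{1}{-4 + v}$)
$I{\left(M,Y \right)} = M + M Y$
$-13243 + I{\left(77,J{\left(14 \right)} \right)} = -13243 + 77 \left(1 + \frac{1}{-4 + 14}\right) = -13243 + 77 \left(1 + \frac{1}{10}\right) = -13243 + 77 \cdot \frac{11}{10} = -13243 + \frac{847}{10} = - \frac{131583}{10}$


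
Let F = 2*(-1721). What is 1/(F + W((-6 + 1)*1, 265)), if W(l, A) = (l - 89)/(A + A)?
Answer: -265/912177 ≈ -0.00029051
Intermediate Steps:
W(l, A) = (-89 + l)/(2*A) (W(l, A) = (-89 + l)/((2*A)) = (-89 + l)*(1/(2*A)) = (-89 + l)/(2*A))
F = -3442
1/(F + W((-6 + 1)*1, 265)) = 1/(-3442 + (1/2)*(-89 + (-6 + 1)*1)/265) = 1/(-3442 + (1/2)*(1/265)*(-89 - 5*1)) = 1/(-3442 + (1/2)*(1/265)*(-89 - 5)) = 1/(-3442 + (1/2)*(1/265)*(-94)) = 1/(-3442 - 47/265) = 1/(-912177/265) = -265/912177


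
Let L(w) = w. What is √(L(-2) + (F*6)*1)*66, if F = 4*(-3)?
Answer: 66*I*√74 ≈ 567.75*I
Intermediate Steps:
F = -12
√(L(-2) + (F*6)*1)*66 = √(-2 - 12*6*1)*66 = √(-2 - 72*1)*66 = √(-2 - 72)*66 = √(-74)*66 = (I*√74)*66 = 66*I*√74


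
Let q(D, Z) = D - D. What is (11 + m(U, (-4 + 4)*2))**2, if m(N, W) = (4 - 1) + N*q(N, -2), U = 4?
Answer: 196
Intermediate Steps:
q(D, Z) = 0
m(N, W) = 3 (m(N, W) = (4 - 1) + N*0 = 3 + 0 = 3)
(11 + m(U, (-4 + 4)*2))**2 = (11 + 3)**2 = 14**2 = 196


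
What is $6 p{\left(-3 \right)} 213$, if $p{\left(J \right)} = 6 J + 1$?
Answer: $-21726$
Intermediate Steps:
$p{\left(J \right)} = 1 + 6 J$
$6 p{\left(-3 \right)} 213 = 6 \left(1 + 6 \left(-3\right)\right) 213 = 6 \left(1 - 18\right) 213 = 6 \left(-17\right) 213 = \left(-102\right) 213 = -21726$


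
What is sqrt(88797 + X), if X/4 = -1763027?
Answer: I*sqrt(6963311) ≈ 2638.8*I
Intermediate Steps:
X = -7052108 (X = 4*(-1763027) = -7052108)
sqrt(88797 + X) = sqrt(88797 - 7052108) = sqrt(-6963311) = I*sqrt(6963311)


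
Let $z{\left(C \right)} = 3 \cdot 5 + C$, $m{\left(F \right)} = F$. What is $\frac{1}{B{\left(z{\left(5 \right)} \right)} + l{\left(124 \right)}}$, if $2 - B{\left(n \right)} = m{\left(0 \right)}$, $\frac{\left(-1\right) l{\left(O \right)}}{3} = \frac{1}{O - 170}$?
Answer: $\frac{46}{95} \approx 0.48421$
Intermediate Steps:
$z{\left(C \right)} = 15 + C$
$l{\left(O \right)} = - \frac{3}{-170 + O}$ ($l{\left(O \right)} = - \frac{3}{O - 170} = - \frac{3}{-170 + O}$)
$B{\left(n \right)} = 2$ ($B{\left(n \right)} = 2 - 0 = 2 + 0 = 2$)
$\frac{1}{B{\left(z{\left(5 \right)} \right)} + l{\left(124 \right)}} = \frac{1}{2 - \frac{3}{-170 + 124}} = \frac{1}{2 - \frac{3}{-46}} = \frac{1}{2 - - \frac{3}{46}} = \frac{1}{2 + \frac{3}{46}} = \frac{1}{\frac{95}{46}} = \frac{46}{95}$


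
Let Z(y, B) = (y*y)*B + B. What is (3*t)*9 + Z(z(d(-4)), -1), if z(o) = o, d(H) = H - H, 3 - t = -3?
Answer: 161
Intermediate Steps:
t = 6 (t = 3 - 1*(-3) = 3 + 3 = 6)
d(H) = 0
Z(y, B) = B + B*y² (Z(y, B) = y²*B + B = B*y² + B = B + B*y²)
(3*t)*9 + Z(z(d(-4)), -1) = (3*6)*9 - (1 + 0²) = 18*9 - (1 + 0) = 162 - 1*1 = 162 - 1 = 161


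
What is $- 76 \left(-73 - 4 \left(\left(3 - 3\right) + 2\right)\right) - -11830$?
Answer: $17986$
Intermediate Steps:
$- 76 \left(-73 - 4 \left(\left(3 - 3\right) + 2\right)\right) - -11830 = - 76 \left(-73 - 4 \left(0 + 2\right)\right) + 11830 = - 76 \left(-73 - 8\right) + 11830 = \left(-76\right) \left(-81\right) + 11830 = 6156 + 11830 = 17986$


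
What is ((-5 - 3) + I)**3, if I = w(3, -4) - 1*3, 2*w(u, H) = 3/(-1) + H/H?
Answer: -1728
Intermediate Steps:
w(u, H) = -1 (w(u, H) = (3/(-1) + H/H)/2 = (3*(-1) + 1)/2 = (-3 + 1)/2 = (1/2)*(-2) = -1)
I = -4 (I = -1 - 1*3 = -1 - 3 = -4)
((-5 - 3) + I)**3 = ((-5 - 3) - 4)**3 = (-8 - 4)**3 = (-12)**3 = -1728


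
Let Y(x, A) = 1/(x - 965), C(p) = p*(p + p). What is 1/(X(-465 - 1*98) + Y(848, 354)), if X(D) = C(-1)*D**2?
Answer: 117/74170745 ≈ 1.5774e-6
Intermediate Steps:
C(p) = 2*p**2 (C(p) = p*(2*p) = 2*p**2)
X(D) = 2*D**2 (X(D) = (2*(-1)**2)*D**2 = (2*1)*D**2 = 2*D**2)
Y(x, A) = 1/(-965 + x)
1/(X(-465 - 1*98) + Y(848, 354)) = 1/(2*(-465 - 1*98)**2 + 1/(-965 + 848)) = 1/(2*(-465 - 98)**2 + 1/(-117)) = 1/(2*(-563)**2 - 1/117) = 1/(2*316969 - 1/117) = 1/(633938 - 1/117) = 1/(74170745/117) = 117/74170745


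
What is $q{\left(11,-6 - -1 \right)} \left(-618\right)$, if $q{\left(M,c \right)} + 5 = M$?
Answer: $-3708$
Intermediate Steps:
$q{\left(M,c \right)} = -5 + M$
$q{\left(11,-6 - -1 \right)} \left(-618\right) = \left(-5 + 11\right) \left(-618\right) = 6 \left(-618\right) = -3708$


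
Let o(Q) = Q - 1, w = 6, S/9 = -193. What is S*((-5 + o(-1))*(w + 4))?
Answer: 121590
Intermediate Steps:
S = -1737 (S = 9*(-193) = -1737)
o(Q) = -1 + Q
S*((-5 + o(-1))*(w + 4)) = -1737*(-5 + (-1 - 1))*(6 + 4) = -1737*(-5 - 2)*10 = -(-12159)*10 = -1737*(-70) = 121590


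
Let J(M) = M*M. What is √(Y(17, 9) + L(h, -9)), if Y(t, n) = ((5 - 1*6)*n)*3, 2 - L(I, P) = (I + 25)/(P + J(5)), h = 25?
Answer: 15*I*√2/4 ≈ 5.3033*I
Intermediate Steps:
J(M) = M²
L(I, P) = 2 - (25 + I)/(25 + P) (L(I, P) = 2 - (I + 25)/(P + 5²) = 2 - (25 + I)/(P + 25) = 2 - (25 + I)/(25 + P))
Y(t, n) = -3*n (Y(t, n) = ((5 - 6)*n)*3 = -n*3 = -3*n)
√(Y(17, 9) + L(h, -9)) = √(-3*9 + (25 - 1*25 + 2*(-9))/(25 - 9)) = √(-27 + (25 - 25 - 18)/16) = √(-27 + (1/16)*(-18)) = √(-27 - 9/8) = √(-225/8) = 15*I*√2/4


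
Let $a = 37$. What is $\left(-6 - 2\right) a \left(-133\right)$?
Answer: $39368$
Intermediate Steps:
$\left(-6 - 2\right) a \left(-133\right) = \left(-6 - 2\right) 37 \left(-133\right) = \left(-8\right) 37 \left(-133\right) = \left(-296\right) \left(-133\right) = 39368$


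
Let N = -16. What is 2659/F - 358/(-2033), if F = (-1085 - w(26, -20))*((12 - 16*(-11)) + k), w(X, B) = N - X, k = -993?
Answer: 305987917/1706937295 ≈ 0.17926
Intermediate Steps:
w(X, B) = -16 - X
F = 839615 (F = (-1085 - (-16 - 1*26))*((12 - 16*(-11)) - 993) = (-1085 - (-16 - 26))*((12 + 176) - 993) = (-1085 - 1*(-42))*(188 - 993) = (-1085 + 42)*(-805) = -1043*(-805) = 839615)
2659/F - 358/(-2033) = 2659/839615 - 358/(-2033) = 2659*(1/839615) - 358*(-1/2033) = 2659/839615 + 358/2033 = 305987917/1706937295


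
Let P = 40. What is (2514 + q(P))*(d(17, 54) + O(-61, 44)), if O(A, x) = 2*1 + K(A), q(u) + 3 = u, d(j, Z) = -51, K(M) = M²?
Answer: 9367272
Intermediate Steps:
q(u) = -3 + u
O(A, x) = 2 + A² (O(A, x) = 2*1 + A² = 2 + A²)
(2514 + q(P))*(d(17, 54) + O(-61, 44)) = (2514 + (-3 + 40))*(-51 + (2 + (-61)²)) = (2514 + 37)*(-51 + (2 + 3721)) = 2551*(-51 + 3723) = 2551*3672 = 9367272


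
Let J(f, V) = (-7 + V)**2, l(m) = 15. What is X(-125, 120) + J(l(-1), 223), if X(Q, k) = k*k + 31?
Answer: 61087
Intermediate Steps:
X(Q, k) = 31 + k**2 (X(Q, k) = k**2 + 31 = 31 + k**2)
X(-125, 120) + J(l(-1), 223) = (31 + 120**2) + (-7 + 223)**2 = (31 + 14400) + 216**2 = 14431 + 46656 = 61087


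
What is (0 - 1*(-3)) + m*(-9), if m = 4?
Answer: -33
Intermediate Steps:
(0 - 1*(-3)) + m*(-9) = (0 - 1*(-3)) + 4*(-9) = (0 + 3) - 36 = 3 - 36 = -33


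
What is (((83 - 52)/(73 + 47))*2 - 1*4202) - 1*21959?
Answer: -1569629/60 ≈ -26160.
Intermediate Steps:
(((83 - 52)/(73 + 47))*2 - 1*4202) - 1*21959 = ((31/120)*2 - 4202) - 21959 = (31/60 - 4202) - 21959 = -252089/60 - 21959 = -1569629/60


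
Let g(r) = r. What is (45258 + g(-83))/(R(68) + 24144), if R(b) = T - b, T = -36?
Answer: 9035/4808 ≈ 1.8792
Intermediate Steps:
R(b) = -36 - b
(45258 + g(-83))/(R(68) + 24144) = (45258 - 83)/((-36 - 1*68) + 24144) = 45175/((-36 - 68) + 24144) = 45175/(-104 + 24144) = 45175/24040 = 45175*(1/24040) = 9035/4808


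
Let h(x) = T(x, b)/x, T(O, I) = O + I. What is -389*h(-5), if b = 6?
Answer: 389/5 ≈ 77.800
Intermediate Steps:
T(O, I) = I + O
h(x) = (6 + x)/x
-389*h(-5) = -389*(6 - 5)/(-5) = -(-389)/5 = -389*(-⅕) = 389/5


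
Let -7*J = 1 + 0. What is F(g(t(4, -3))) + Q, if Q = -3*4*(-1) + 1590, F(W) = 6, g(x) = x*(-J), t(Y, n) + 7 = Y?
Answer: 1608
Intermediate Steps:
J = -1/7 (J = -(1 + 0)/7 = -1/7*1 = -1/7 ≈ -0.14286)
t(Y, n) = -7 + Y
g(x) = x/7 (g(x) = x*(-1*(-1/7)) = x*(1/7) = x/7)
Q = 1602 (Q = -12*(-1) + 1590 = 12 + 1590 = 1602)
F(g(t(4, -3))) + Q = 6 + 1602 = 1608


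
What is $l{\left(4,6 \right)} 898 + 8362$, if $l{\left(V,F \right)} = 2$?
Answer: $10158$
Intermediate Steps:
$l{\left(4,6 \right)} 898 + 8362 = 2 \cdot 898 + 8362 = 1796 + 8362 = 10158$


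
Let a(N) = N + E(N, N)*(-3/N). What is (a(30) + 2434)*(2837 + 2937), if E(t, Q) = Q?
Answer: 14209814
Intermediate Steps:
a(N) = -3 + N (a(N) = N + N*(-3/N) = N - 3 = -3 + N)
(a(30) + 2434)*(2837 + 2937) = ((-3 + 30) + 2434)*(2837 + 2937) = (27 + 2434)*5774 = 2461*5774 = 14209814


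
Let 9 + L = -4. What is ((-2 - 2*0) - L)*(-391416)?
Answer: -4305576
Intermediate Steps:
L = -13 (L = -9 - 4 = -13)
((-2 - 2*0) - L)*(-391416) = ((-2 - 2*0) - 1*(-13))*(-391416) = ((-2 + 0) + 13)*(-391416) = (-2 + 13)*(-391416) = 11*(-391416) = -4305576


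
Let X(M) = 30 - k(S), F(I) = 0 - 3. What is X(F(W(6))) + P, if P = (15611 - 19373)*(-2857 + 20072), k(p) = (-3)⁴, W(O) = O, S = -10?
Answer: -64762881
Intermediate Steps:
F(I) = -3
k(p) = 81
P = -64762830 (P = -3762*17215 = -64762830)
X(M) = -51 (X(M) = 30 - 1*81 = 30 - 81 = -51)
X(F(W(6))) + P = -51 - 64762830 = -64762881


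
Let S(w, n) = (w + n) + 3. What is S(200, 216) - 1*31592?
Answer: -31173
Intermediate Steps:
S(w, n) = 3 + n + w (S(w, n) = (n + w) + 3 = 3 + n + w)
S(200, 216) - 1*31592 = (3 + 216 + 200) - 1*31592 = 419 - 31592 = -31173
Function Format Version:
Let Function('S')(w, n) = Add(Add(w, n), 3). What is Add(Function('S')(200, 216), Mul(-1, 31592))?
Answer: -31173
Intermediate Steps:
Function('S')(w, n) = Add(3, n, w) (Function('S')(w, n) = Add(Add(n, w), 3) = Add(3, n, w))
Add(Function('S')(200, 216), Mul(-1, 31592)) = Add(Add(3, 216, 200), Mul(-1, 31592)) = Add(419, -31592) = -31173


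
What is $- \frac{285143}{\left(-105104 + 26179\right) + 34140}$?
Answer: $\frac{285143}{44785} \approx 6.3669$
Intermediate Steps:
$- \frac{285143}{\left(-105104 + 26179\right) + 34140} = - \frac{285143}{-78925 + 34140} = - \frac{285143}{-44785} = \left(-285143\right) \left(- \frac{1}{44785}\right) = \frac{285143}{44785}$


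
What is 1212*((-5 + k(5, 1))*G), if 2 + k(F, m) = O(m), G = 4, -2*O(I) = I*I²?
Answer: -36360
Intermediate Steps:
O(I) = -I³/2 (O(I) = -I*I²/2 = -I³/2)
k(F, m) = -2 - m³/2
1212*((-5 + k(5, 1))*G) = 1212*((-5 + (-2 - ½*1³))*4) = 1212*((-5 + (-2 - ½*1))*4) = 1212*((-5 + (-2 - ½))*4) = 1212*((-5 - 5/2)*4) = 1212*(-15/2*4) = 1212*(-30) = -36360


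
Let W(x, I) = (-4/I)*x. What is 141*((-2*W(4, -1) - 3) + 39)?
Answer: 564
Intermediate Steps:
W(x, I) = -4*x/I
141*((-2*W(4, -1) - 3) + 39) = 141*((-(-8)*4/(-1) - 3) + 39) = 141*((-(-8)*4*(-1) - 3) + 39) = 141*((-2*16 - 3) + 39) = 141*((-32 - 3) + 39) = 141*(-35 + 39) = 141*4 = 564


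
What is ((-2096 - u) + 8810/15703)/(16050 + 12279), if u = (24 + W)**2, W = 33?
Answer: -27974575/148283429 ≈ -0.18866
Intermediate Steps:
u = 3249 (u = (24 + 33)**2 = 57**2 = 3249)
((-2096 - u) + 8810/15703)/(16050 + 12279) = ((-2096 - 1*3249) + 8810/15703)/(16050 + 12279) = ((-2096 - 3249) + 8810*(1/15703))/28329 = (-5345 + 8810/15703)*(1/28329) = -83923725/15703*1/28329 = -27974575/148283429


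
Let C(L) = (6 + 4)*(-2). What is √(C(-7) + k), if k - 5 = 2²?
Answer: I*√11 ≈ 3.3166*I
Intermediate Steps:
k = 9 (k = 5 + 2² = 5 + 4 = 9)
C(L) = -20 (C(L) = 10*(-2) = -20)
√(C(-7) + k) = √(-20 + 9) = √(-11) = I*√11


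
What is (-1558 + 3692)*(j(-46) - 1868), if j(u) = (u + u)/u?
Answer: -3982044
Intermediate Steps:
j(u) = 2 (j(u) = (2*u)/u = 2)
(-1558 + 3692)*(j(-46) - 1868) = (-1558 + 3692)*(2 - 1868) = 2134*(-1866) = -3982044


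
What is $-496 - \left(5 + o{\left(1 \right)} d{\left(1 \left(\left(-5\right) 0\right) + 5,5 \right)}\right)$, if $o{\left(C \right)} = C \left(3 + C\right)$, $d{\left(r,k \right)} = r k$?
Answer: $-601$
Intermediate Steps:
$d{\left(r,k \right)} = k r$
$-496 - \left(5 + o{\left(1 \right)} d{\left(1 \left(\left(-5\right) 0\right) + 5,5 \right)}\right) = -496 - \left(5 + 1 \left(3 + 1\right) 5 \left(1 \left(\left(-5\right) 0\right) + 5\right)\right) = -496 - \left(5 + 1 \cdot 4 \cdot 5 \left(1 \cdot 0 + 5\right)\right) = -496 - \left(5 + 4 \cdot 5 \left(0 + 5\right)\right) = -496 - \left(5 + 4 \cdot 5 \cdot 5\right) = -496 - \left(5 + 4 \cdot 25\right) = -496 - \left(5 + 100\right) = -496 - 105 = -601$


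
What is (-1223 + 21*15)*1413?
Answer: -1283004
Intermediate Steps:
(-1223 + 21*15)*1413 = (-1223 + 315)*1413 = -908*1413 = -1283004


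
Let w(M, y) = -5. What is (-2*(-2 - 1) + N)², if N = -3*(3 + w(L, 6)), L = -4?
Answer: 144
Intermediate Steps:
N = 6 (N = -3*(3 - 5) = -3*(-2) = 6)
(-2*(-2 - 1) + N)² = (-2*(-2 - 1) + 6)² = (-2*(-3) + 6)² = (6 + 6)² = 12² = 144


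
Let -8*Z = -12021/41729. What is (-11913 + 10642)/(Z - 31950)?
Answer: 424300472/10665920379 ≈ 0.039781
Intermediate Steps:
Z = 12021/333832 (Z = -(-12021)/(8*41729) = -1/8*(-12021/41729) = 12021/333832 ≈ 0.036009)
(-11913 + 10642)/(Z - 31950) = (-11913 + 10642)/(12021/333832 - 31950) = -1271/(-10665920379/333832) = -1271*(-333832/10665920379) = 424300472/10665920379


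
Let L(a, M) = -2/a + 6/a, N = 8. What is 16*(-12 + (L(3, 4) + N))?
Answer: -128/3 ≈ -42.667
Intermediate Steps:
L(a, M) = 4/a
16*(-12 + (L(3, 4) + N)) = 16*(-12 + (4/3 + 8)) = 16*(-12 + 28/3) = 16*(-8/3) = -128/3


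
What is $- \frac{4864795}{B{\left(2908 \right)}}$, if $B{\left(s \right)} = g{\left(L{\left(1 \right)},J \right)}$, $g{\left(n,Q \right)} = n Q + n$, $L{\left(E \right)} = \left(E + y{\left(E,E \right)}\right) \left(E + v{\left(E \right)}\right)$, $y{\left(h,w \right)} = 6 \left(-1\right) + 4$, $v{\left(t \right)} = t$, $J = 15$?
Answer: $\frac{4864795}{32} \approx 1.5202 \cdot 10^{5}$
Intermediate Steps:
$y{\left(h,w \right)} = -2$ ($y{\left(h,w \right)} = -6 + 4 = -2$)
$L{\left(E \right)} = 2 E \left(-2 + E\right)$ ($L{\left(E \right)} = \left(E - 2\right) \left(E + E\right) = \left(-2 + E\right) 2 E = 2 E \left(-2 + E\right)$)
$g{\left(n,Q \right)} = n + Q n$ ($g{\left(n,Q \right)} = Q n + n = n + Q n$)
$B{\left(s \right)} = -32$ ($B{\left(s \right)} = 2 \cdot 1 \left(-2 + 1\right) \left(1 + 15\right) = 2 \cdot 1 \left(-1\right) 16 = \left(-2\right) 16 = -32$)
$- \frac{4864795}{B{\left(2908 \right)}} = - \frac{4864795}{-32} = \left(-4864795\right) \left(- \frac{1}{32}\right) = \frac{4864795}{32}$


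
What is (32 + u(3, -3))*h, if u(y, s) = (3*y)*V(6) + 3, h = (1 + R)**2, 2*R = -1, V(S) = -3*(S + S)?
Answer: -289/4 ≈ -72.250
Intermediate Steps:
V(S) = -6*S
R = -1/2 (R = (1/2)*(-1) = -1/2 ≈ -0.50000)
h = 1/4 (h = (1 - 1/2)**2 = (1/2)**2 = 1/4 ≈ 0.25000)
u(y, s) = 3 - 108*y (u(y, s) = (3*y)*(-6*6) + 3 = (3*y)*(-36) + 3 = -108*y + 3 = 3 - 108*y)
(32 + u(3, -3))*h = (32 + (3 - 108*3))*(1/4) = (32 + (3 - 324))*(1/4) = (32 - 321)*(1/4) = -289*1/4 = -289/4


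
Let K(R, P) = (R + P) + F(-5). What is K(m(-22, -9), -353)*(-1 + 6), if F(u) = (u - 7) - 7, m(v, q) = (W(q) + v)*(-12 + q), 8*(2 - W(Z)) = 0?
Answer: 240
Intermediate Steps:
W(Z) = 2 (W(Z) = 2 - ⅛*0 = 2 + 0 = 2)
m(v, q) = (-12 + q)*(2 + v) (m(v, q) = (2 + v)*(-12 + q) = (-12 + q)*(2 + v))
F(u) = -14 + u (F(u) = (-7 + u) - 7 = -14 + u)
K(R, P) = -19 + P + R (K(R, P) = (R + P) + (-14 - 5) = (P + R) - 19 = -19 + P + R)
K(m(-22, -9), -353)*(-1 + 6) = (-19 - 353 + (-24 - 12*(-22) + 2*(-9) - 9*(-22)))*(-1 + 6) = (-19 - 353 + (-24 + 264 - 18 + 198))*5 = (-19 - 353 + 420)*5 = 48*5 = 240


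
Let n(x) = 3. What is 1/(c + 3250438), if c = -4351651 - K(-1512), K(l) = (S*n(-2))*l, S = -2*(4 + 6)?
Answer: -1/1191933 ≈ -8.3897e-7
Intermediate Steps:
S = -20 (S = -2*10 = -20)
K(l) = -60*l (K(l) = (-20*3)*l = -60*l)
c = -4442371 (c = -4351651 - (-60)*(-1512) = -4351651 - 1*90720 = -4351651 - 90720 = -4442371)
1/(c + 3250438) = 1/(-4442371 + 3250438) = 1/(-1191933) = -1/1191933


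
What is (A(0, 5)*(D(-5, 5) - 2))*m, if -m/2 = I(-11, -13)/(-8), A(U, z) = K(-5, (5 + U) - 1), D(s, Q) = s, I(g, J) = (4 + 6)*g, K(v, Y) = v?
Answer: -1925/2 ≈ -962.50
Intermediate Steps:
I(g, J) = 10*g
A(U, z) = -5
m = -55/2 (m = -2*10*(-11)/(-8) = -(-220)*(-1)/8 = -2*55/4 = -55/2 ≈ -27.500)
(A(0, 5)*(D(-5, 5) - 2))*m = -5*(-5 - 2)*(-55/2) = -5*(-7)*(-55/2) = 35*(-55/2) = -1925/2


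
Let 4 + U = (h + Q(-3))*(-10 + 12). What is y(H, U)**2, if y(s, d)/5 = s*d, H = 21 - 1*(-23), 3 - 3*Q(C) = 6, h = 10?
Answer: 9486400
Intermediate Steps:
Q(C) = -1 (Q(C) = 1 - 1/3*6 = 1 - 2 = -1)
H = 44 (H = 21 + 23 = 44)
U = 14 (U = -4 + (10 - 1)*(-10 + 12) = -4 + 9*2 = -4 + 18 = 14)
y(s, d) = 5*d*s (y(s, d) = 5*(s*d) = 5*(d*s) = 5*d*s)
y(H, U)**2 = (5*14*44)**2 = 3080**2 = 9486400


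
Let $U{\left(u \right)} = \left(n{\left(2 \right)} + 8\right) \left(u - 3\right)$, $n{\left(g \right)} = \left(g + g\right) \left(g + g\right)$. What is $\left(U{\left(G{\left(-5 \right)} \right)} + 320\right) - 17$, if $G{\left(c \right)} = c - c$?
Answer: $231$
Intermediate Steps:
$G{\left(c \right)} = 0$
$n{\left(g \right)} = 4 g^{2}$ ($n{\left(g \right)} = 2 g 2 g = 4 g^{2}$)
$U{\left(u \right)} = -72 + 24 u$ ($U{\left(u \right)} = \left(4 \cdot 2^{2} + 8\right) \left(u - 3\right) = \left(4 \cdot 4 + 8\right) \left(-3 + u\right) = \left(16 + 8\right) \left(-3 + u\right) = 24 \left(-3 + u\right) = -72 + 24 u$)
$\left(U{\left(G{\left(-5 \right)} \right)} + 320\right) - 17 = \left(\left(-72 + 24 \cdot 0\right) + 320\right) - 17 = \left(\left(-72 + 0\right) + 320\right) - 17 = \left(-72 + 320\right) - 17 = 248 - 17 = 231$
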